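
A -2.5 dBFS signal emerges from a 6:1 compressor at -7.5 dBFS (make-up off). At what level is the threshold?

Gain reduction = -2.5 − (-7.5) = 5 dB; output overshoot = GR / (R − 1) = 5 / 5 = 1 dB.
Threshold = output − output overshoot = -7.5 − 1 = -8.5 dBFS.

-8.5 dBFS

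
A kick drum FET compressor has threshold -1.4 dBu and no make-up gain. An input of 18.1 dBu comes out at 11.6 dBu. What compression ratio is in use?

Input overshoot = 18.1 − (-1.4) = 19.5 dB; output overshoot = 11.6 − (-1.4) = 13 dB.
Ratio = 19.5 / 13 = 1.5.

1.5:1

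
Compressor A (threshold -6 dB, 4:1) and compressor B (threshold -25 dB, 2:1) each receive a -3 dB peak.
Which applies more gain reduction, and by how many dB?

B, by 8.75 dB

A: overshoot 3 dB → output overshoot 0.75 dB → GR 2.25 dB.
B: overshoot 22 dB → output overshoot 11 dB → GR 11 dB.
B applies 8.75 dB more gain reduction.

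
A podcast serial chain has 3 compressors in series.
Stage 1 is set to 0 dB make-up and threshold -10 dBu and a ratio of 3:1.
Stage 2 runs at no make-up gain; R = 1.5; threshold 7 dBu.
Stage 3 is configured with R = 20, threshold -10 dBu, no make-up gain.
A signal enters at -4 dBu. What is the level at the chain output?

Stage 1: overshoot 6 dB → 6/3 = 2 dB → -8 dBu.
Stage 2: -8 dBu is at or below the 7 dBu threshold — no compression; output -8 dBu.
Stage 3: 2 dB above -10 dBu, reduced 20:1 to 0.1 dB above → -9.9 dBu.

-9.9 dBu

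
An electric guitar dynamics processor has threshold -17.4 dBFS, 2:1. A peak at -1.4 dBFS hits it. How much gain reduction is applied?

8 dB

-1.4 dBFS exceeds the threshold by 16 dB.
A 2:1 ratio leaves 8 dB of that excess.
So the signal is attenuated by 16 − 8 = 8 dB.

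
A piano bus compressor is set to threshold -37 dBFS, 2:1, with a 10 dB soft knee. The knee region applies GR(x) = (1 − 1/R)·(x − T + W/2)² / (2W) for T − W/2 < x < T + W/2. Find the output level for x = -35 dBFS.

-36.225 dBFS

x − T + W/2 = -35 − (-37) + 5 = 7.
GR = (1 − 1/2) × 7² / 20 = 0.5 × 49 / 20 = 1.225 dB.
Output = -35 − 1.225 = -36.225 dBFS.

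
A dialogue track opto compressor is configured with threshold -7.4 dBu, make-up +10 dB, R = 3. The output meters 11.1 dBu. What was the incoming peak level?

Stripping the +10 dB make-up gives 1.1 dBu at the gain stage.
Post-compression overshoot = 1.1 − (-7.4) = 8.5 dB.
Undo the ratio: input overshoot = 8.5 × 3 = 25.5 dB, giving input = 18.1 dBu.

18.1 dBu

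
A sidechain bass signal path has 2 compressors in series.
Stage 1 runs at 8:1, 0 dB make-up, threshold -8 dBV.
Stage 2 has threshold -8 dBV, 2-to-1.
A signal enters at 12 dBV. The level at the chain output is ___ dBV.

Stage 1: 12 dBV is 20 dB over -8 dBV; at 8:1 that becomes 2.5 dB over, giving -5.5 dBV.
Stage 2: -5.5 dBV is 2.5 dB over -8 dBV; at 2:1 that becomes 1.25 dB over, giving -6.75 dBV.

-6.75 dBV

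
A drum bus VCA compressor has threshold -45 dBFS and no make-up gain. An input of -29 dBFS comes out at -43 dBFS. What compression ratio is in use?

8:1

Input overshoot = -29 − (-45) = 16 dB; output overshoot = -43 − (-45) = 2 dB.
Ratio = 16 / 2 = 8.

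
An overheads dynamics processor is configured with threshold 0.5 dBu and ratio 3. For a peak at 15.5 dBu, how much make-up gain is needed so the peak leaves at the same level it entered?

The peak compresses to 0.5 + 15/3 = 5.5 dBu.
To reach 15.5 dBu requires 15.5 − 5.5 = 10 dB of make-up.

10 dB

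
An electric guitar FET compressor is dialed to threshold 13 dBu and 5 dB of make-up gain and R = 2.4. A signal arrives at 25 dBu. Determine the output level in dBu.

23 dBu

Overshoot: 25 − 13 = 12 dB.
2.4:1 compression reduces that to 12/2.4 = 5 dB over.
That puts the output at 18 dBu; make-up adds 5 dB, giving 23 dBu.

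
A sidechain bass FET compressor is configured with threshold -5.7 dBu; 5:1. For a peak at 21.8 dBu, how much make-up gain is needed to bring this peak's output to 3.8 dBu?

4 dB

Overshoot 27.5 dB → 27.5/5 = 5.5 dB after compression, so the compressed level is -5.7 + 5.5 = -0.2 dBu.
Make-up = target − compressed = 3.8 − (-0.2) = 4 dB.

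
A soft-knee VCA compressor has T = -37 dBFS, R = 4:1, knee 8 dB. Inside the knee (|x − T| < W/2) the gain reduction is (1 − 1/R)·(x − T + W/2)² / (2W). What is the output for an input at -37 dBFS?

-37.75 dBFS

x − T + W/2 = -37 − (-37) + 4 = 4.
GR = (1 − 1/4) × 4² / 16 = 0.75 × 16 / 16 = 0.75 dB.
Output = -37 − 0.75 = -37.75 dBFS.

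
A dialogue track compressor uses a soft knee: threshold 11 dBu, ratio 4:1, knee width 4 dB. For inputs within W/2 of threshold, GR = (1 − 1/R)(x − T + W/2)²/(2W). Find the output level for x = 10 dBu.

x − T + W/2 = 10 − 11 + 2 = 1.
GR = (1 − 1/4) × 1² / 8 = 0.75 × 1 / 8 = 0.09375 dB.
Output = 10 − 0.09375 = 9.90625 dBu.

9.90625 dBu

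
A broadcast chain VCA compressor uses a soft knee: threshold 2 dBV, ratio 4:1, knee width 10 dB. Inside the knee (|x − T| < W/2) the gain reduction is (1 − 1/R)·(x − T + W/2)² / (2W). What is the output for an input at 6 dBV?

2.9625 dBV

x − T + W/2 = 6 − 2 + 5 = 9.
GR = (1 − 1/4) × 9² / 20 = 0.75 × 81 / 20 = 3.0375 dB.
Output = 6 − 3.0375 = 2.9625 dBV.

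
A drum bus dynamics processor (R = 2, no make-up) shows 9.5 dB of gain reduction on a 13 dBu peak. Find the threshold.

-6 dBu

Gain reduction = 13 − 3.5 = 9.5 dB; output overshoot = GR / (R − 1) = 9.5 / 1 = 9.5 dB.
Threshold = output − output overshoot = 3.5 − 9.5 = -6 dBu.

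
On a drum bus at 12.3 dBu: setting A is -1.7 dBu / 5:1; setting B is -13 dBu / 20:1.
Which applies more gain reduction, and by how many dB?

B, by 12.835 dB

A: GR = 14 − 14/5 = 11.2 dB.
B: GR = 25.3 − 25.3/20 = 24.035 dB.
Difference: 12.835 dB in favour of B.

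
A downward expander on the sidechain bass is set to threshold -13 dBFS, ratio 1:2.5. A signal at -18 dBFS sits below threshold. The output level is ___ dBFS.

The input is 5 dB below the -13 dBFS threshold.
A 1:2.5 expander multiplies undershoot by 2.5: 5 × 2.5 = 12.5 dB below threshold.
Output = -13 − 12.5 = -25.5 dBFS.

-25.5 dBFS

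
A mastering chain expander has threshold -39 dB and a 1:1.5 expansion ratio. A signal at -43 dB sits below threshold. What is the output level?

Undershoot = (-39) − (-43) = 4 dB.
At 1:1.5, that expands to 6 dB under threshold.
Output = -39 − 6 = -45 dB.

-45 dB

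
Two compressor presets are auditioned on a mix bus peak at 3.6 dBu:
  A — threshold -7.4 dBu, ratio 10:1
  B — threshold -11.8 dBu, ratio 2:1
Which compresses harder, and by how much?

A, by 2.2 dB

A: 11 dB over, compressed to 1.1 dB over, so 9.9 dB of GR.
B: 15.4 dB over, compressed to 7.7 dB over, so 7.7 dB of GR.
A applies 2.2 dB more gain reduction.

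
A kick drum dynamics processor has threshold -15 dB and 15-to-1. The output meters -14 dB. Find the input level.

0 dB

The compressed level sits -14 − (-15) = 1 dB over threshold.
Undo the ratio: input overshoot = 1 × 15 = 15 dB, giving input = 0 dB.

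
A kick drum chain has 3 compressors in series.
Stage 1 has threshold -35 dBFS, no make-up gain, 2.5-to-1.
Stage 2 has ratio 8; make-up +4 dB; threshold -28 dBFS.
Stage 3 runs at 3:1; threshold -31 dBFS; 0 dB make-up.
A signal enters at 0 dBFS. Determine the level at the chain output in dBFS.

Stage 1: 0 dBFS is 35 dB over -35 dBFS; at 2.5:1 that becomes 14 dB over, giving -21 dBFS.
Stage 2: overshoot 7 dB → 7/8 = 0.875 dB → -27.125 dBFS; +4 dB make-up → -23.125 dBFS.
Stage 3: 7.875 dB above -31 dBFS, reduced 3:1 to 2.625 dB above → -28.375 dBFS.

-28.375 dBFS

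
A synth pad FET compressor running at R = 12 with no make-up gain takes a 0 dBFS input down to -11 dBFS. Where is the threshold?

-12 dBFS

Let T be the threshold. Output overshoot = (input overshoot)/R, so -11 − T = (0 − T)/12.
12·(-11 − T) = 0 − T → 11·T = -132 − 0 = -132.
T = -132/11 = -12 dBFS.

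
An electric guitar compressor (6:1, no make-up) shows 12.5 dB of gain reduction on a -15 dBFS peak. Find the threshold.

Gain reduction = -15 − (-27.5) = 12.5 dB; output overshoot = GR / (R − 1) = 12.5 / 5 = 2.5 dB.
Threshold = output − output overshoot = -27.5 − 2.5 = -30 dBFS.

-30 dBFS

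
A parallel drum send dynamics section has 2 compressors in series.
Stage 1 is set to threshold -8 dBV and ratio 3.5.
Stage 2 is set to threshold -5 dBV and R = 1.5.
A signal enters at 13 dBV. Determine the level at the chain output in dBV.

-3 dBV

Stage 1: overshoot 21 dB → 21/3.5 = 6 dB → -2 dBV.
Stage 2: 3 dB above -5 dBV, reduced 1.5:1 to 2 dB above → -3 dBV.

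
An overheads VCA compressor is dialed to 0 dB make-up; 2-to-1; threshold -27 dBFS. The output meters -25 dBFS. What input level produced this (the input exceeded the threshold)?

Post-compression overshoot = -25 − (-27) = 2 dB.
Input overshoot = R × output overshoot = 4 dB → input = -27 + 4 = -23 dBFS.

-23 dBFS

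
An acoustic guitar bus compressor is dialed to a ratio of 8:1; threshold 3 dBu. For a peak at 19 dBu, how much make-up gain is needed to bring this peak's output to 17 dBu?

12 dB

Without make-up, output = threshold + overshoot/8 = 3 + 2 = 5 dBu.
Gap to target: 12 dB.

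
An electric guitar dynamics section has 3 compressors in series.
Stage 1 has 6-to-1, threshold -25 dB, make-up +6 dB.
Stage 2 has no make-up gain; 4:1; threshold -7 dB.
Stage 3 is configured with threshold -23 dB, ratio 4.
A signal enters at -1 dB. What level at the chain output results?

Stage 1: 24 dB above -25 dB, reduced 6:1 to 4 dB above → -21 dB; +6 dB make-up → -15 dB.
Stage 2: -15 dB is at or below the -7 dB threshold — no compression; output -15 dB.
Stage 3: -15 dB is 8 dB over -23 dB; at 4:1 that becomes 2 dB over, giving -21 dB.

-21 dB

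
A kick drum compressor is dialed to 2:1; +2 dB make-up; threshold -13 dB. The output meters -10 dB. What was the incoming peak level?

-11 dB

Stripping the +2 dB make-up gives -12 dB at the gain stage.
The compressed level sits -12 − (-13) = 1 dB over threshold.
Undo the ratio: input overshoot = 1 × 2 = 2 dB, giving input = -11 dB.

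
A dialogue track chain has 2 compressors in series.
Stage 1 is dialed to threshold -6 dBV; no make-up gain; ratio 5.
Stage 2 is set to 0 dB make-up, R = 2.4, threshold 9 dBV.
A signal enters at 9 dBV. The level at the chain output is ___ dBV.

-3 dBV

Stage 1: 9 dBV is 15 dB over -6 dBV; at 5:1 that becomes 3 dB over, giving -3 dBV.
Stage 2: -3 dBV is at or below the 9 dBV threshold — no compression; output -3 dBV.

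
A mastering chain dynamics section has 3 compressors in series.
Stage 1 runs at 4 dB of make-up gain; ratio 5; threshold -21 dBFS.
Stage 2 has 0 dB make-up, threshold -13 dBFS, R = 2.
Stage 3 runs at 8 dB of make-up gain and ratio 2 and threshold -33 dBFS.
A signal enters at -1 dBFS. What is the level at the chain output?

Stage 1: -1 dBFS is 20 dB over -21 dBFS; at 5:1 that becomes 4 dB over, giving -17 dBFS; +4 dB make-up → -13 dBFS.
Stage 2: below threshold (-13 ≤ -13); passes unchanged; output -13 dBFS.
Stage 3: overshoot 20 dB → 20/2 = 10 dB → -23 dBFS; +8 dB make-up → -15 dBFS.

-15 dBFS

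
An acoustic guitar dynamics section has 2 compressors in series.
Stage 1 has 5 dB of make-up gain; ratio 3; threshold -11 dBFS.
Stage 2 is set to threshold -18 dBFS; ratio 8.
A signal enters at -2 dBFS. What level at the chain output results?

-16.125 dBFS

Stage 1: overshoot 9 dB → 9/3 = 3 dB → -8 dBFS; +5 dB make-up → -3 dBFS.
Stage 2: 15 dB above -18 dBFS, reduced 8:1 to 1.875 dB above → -16.125 dBFS.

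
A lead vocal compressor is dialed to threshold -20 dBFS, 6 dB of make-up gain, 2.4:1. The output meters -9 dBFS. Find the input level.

Before make-up, the level was -9 − 6 = -15 dBFS.
The compressed level sits -15 − (-20) = 5 dB over threshold.
Undo the ratio: input overshoot = 5 × 2.4 = 12 dB, giving input = -8 dBFS.

-8 dBFS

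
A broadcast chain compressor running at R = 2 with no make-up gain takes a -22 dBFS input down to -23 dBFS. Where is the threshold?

Input is 2 dB above T (since output overshoot × R = input overshoot: (-23 − T)·2 = -22 − T gives T = -24 dBFS).
Check: -24 + (-22 − (-24))/2 = -24 + 1 = -23 dBFS. ✓

-24 dBFS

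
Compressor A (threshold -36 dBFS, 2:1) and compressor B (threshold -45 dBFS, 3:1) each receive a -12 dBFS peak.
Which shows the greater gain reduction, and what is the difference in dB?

A: 24 dB over, compressed to 12 dB over, so 12 dB of GR.
B: 33 dB over, compressed to 11 dB over, so 22 dB of GR.
B reduces 10 dB more.

B, by 10 dB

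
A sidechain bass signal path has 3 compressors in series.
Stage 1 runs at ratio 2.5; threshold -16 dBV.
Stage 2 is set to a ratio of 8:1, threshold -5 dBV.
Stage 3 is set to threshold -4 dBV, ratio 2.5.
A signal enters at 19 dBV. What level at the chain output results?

Stage 1: 19 dBV is 35 dB over -16 dBV; at 2.5:1 that becomes 14 dB over, giving -2 dBV.
Stage 2: overshoot 3 dB → 3/8 = 0.375 dB → -4.625 dBV.
Stage 3: -4.625 dBV ≤ -4 dBV, so stage 3 doesn't engage; output -4.625 dBV.

-4.625 dBV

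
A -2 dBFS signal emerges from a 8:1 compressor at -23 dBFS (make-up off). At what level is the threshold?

-26 dBFS

Gain reduction = -2 − (-23) = 21 dB; output overshoot = GR / (R − 1) = 21 / 7 = 3 dB.
Threshold = output − output overshoot = -23 − 3 = -26 dBFS.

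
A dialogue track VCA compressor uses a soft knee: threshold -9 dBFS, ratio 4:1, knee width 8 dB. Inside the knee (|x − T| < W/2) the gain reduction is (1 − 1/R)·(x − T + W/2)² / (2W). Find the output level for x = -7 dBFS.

x − T + W/2 = -7 − (-9) + 4 = 6.
GR = (1 − 1/4) × 6² / 16 = 0.75 × 36 / 16 = 1.6875 dB.
Output = -7 − 1.6875 = -8.6875 dBFS.

-8.6875 dBFS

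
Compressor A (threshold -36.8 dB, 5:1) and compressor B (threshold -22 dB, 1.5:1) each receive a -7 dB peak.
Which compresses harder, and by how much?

A, by 18.84 dB

A: 29.8 dB over, compressed to 5.96 dB over, so 23.84 dB of GR.
B: 15 dB over, compressed to 10 dB over, so 5 dB of GR.
A reduces 18.84 dB more.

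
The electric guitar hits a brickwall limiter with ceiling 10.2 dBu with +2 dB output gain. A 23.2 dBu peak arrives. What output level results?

12.2 dBu

The limiter clamps the peak to its 10.2 dBu ceiling.
Output gain then adds 2 dB: 10.2 + 2 = 12.2 dBu.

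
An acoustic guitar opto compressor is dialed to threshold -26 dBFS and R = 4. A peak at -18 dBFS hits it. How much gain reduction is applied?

6 dB

Overshoot = -18 − (-26) = 8 dB.
A 4:1 ratio leaves 2 dB of that excess.
Gain reduction = 8 − 2 = 6 dB.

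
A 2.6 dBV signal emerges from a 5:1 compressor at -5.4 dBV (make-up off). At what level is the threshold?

Gain reduction = 2.6 − (-5.4) = 8 dB; output overshoot = GR / (R − 1) = 8 / 4 = 2 dB.
Threshold = output − output overshoot = -5.4 − 2 = -7.4 dBV.

-7.4 dBV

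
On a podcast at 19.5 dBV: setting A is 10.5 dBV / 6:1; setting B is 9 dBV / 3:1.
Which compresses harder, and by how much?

A, by 0.5 dB

A: GR = 9 − 9/6 = 7.5 dB.
B: GR = 10.5 − 10.5/3 = 7 dB.
Difference: 0.5 dB in favour of A.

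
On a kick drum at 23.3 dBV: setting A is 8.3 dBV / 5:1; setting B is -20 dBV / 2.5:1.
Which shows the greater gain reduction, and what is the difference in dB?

A: overshoot 15 dB → output overshoot 3 dB → GR 12 dB.
B: overshoot 43.3 dB → output overshoot 17.32 dB → GR 25.98 dB.
Difference: 13.98 dB in favour of B.

B, by 13.98 dB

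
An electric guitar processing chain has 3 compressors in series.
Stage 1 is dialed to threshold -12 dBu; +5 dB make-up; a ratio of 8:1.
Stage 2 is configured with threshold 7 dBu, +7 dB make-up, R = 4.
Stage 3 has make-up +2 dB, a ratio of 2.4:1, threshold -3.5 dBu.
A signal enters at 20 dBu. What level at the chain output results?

Stage 1: overshoot 32 dB → 32/8 = 4 dB → -8 dBu; +5 dB make-up → -3 dBu.
Stage 2: -3 dBu is at or below the 7 dBu threshold — no compression; make-up brings it to 4 dBu.
Stage 3: 4 dBu is 7.5 dB over -3.5 dBu; at 2.4:1 that becomes 3.125 dB over, giving -0.375 dBu; +2 dB make-up → 1.625 dBu.

1.625 dBu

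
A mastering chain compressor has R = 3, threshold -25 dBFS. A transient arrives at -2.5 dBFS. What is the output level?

-2.5 dBFS sits 22.5 dB over threshold.
The 22.5 dB excess becomes 7.5 dB after 3:1 reduction.
Output = -25 + 7.5 = -17.5 dBFS.

-17.5 dBFS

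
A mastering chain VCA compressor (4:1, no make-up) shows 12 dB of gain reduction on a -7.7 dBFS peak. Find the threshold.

Gain reduction = -7.7 − (-19.7) = 12 dB; output overshoot = GR / (R − 1) = 12 / 3 = 4 dB.
Threshold = output − output overshoot = -19.7 − 4 = -23.7 dBFS.

-23.7 dBFS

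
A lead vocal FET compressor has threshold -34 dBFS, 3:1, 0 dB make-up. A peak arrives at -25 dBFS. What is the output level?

The input is 9 dB above the -34 dBFS threshold.
The 9 dB excess becomes 3 dB after 3:1 reduction.
Output = -34 + 3 = -31 dBFS.

-31 dBFS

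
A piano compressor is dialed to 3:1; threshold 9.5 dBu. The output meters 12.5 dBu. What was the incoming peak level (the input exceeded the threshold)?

That's 3 dB above the 9.5 dBu threshold.
Input overshoot = R × output overshoot = 9 dB → input = 9.5 + 9 = 18.5 dBu.

18.5 dBu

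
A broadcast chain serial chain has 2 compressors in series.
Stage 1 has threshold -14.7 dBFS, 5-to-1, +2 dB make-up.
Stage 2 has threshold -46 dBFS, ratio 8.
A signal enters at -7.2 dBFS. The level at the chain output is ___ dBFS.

-41.65 dBFS

Stage 1: overshoot 7.5 dB → 7.5/5 = 1.5 dB → -13.2 dBFS; +2 dB make-up → -11.2 dBFS.
Stage 2: 34.8 dB above -46 dBFS, reduced 8:1 to 4.35 dB above → -41.65 dBFS.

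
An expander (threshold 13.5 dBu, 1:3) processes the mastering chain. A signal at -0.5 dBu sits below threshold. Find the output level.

-28.5 dBu

Undershoot = 13.5 − (-0.5) = 14 dB.
At 1:3, that expands to 42 dB under threshold.
Output = 13.5 − 42 = -28.5 dBu.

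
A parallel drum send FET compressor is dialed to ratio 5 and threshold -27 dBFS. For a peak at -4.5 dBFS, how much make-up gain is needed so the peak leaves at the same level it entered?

Without make-up, output = threshold + overshoot/5 = -27 + 4.5 = -22.5 dBFS.
Gap to target: 18 dB.

18 dB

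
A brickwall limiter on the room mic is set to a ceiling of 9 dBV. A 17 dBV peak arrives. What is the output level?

A brickwall limiter is an ∞:1 compressor: any input above the ceiling is clamped to 9 dBV.

9 dBV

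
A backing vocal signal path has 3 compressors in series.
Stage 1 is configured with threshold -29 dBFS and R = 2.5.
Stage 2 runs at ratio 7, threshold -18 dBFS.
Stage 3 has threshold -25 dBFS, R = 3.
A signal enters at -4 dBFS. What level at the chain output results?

-23 dBFS

Stage 1: overshoot 25 dB → 25/2.5 = 10 dB → -19 dBFS.
Stage 2: below threshold (-19 ≤ -18); passes unchanged; output -19 dBFS.
Stage 3: overshoot 6 dB → 6/3 = 2 dB → -23 dBFS.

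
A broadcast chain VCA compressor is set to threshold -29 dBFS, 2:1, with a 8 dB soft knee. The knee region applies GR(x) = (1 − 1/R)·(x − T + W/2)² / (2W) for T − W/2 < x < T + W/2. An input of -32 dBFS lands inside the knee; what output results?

x − T + W/2 = -32 − (-29) + 4 = 1.
GR = (1 − 1/2) × 1² / 16 = 0.5 × 1 / 16 = 0.03125 dB.
Output = -32 − 0.03125 = -32.03125 dBFS.

-32.03125 dBFS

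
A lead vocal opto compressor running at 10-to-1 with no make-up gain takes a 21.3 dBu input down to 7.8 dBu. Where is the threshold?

6.3 dBu

Gain reduction = 21.3 − 7.8 = 13.5 dB; output overshoot = GR / (R − 1) = 13.5 / 9 = 1.5 dB.
Threshold = output − output overshoot = 7.8 − 1.5 = 6.3 dBu.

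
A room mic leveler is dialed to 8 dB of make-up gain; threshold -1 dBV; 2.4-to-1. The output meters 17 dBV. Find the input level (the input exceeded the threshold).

23 dBV

Remove make-up: 17 − 8 = 9 dBV.
The compressed level sits 9 − (-1) = 10 dB over threshold.
Before 2.4:1 compression the overshoot was 10 × 2.4 = 24 dB, so input = -1 + 24 = 23 dBV.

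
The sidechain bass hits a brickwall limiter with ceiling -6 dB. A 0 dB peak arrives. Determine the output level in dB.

-6 dB

The limiter clamps the peak to its -6 dB ceiling.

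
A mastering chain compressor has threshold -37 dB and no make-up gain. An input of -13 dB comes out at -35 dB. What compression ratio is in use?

Input overshoot = -13 − (-37) = 24 dB; output overshoot = -35 − (-37) = 2 dB.
Ratio = 24 / 2 = 12.

12:1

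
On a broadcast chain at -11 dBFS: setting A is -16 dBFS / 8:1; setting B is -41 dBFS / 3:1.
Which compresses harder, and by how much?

A: GR = 5 − 5/8 = 4.375 dB.
B: GR = 30 − 30/3 = 20 dB.
B applies 15.625 dB more gain reduction.

B, by 15.625 dB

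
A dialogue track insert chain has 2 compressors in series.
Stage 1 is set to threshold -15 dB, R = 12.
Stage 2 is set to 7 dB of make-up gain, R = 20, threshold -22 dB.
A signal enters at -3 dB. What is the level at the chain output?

Stage 1: 12 dB above -15 dB, reduced 12:1 to 1 dB above → -14 dB.
Stage 2: overshoot 8 dB → 8/20 = 0.4 dB → -21.6 dB; +7 dB make-up → -14.6 dB.

-14.6 dB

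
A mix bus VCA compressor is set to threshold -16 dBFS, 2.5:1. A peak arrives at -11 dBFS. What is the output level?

-14 dBFS

Overshoot: -11 − (-16) = 5 dB.
The 5 dB excess becomes 2 dB after 2.5:1 reduction.
So the level is -16 + 2 = -14 dBFS.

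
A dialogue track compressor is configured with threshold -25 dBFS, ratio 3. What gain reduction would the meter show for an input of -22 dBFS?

Overshoot = -22 − (-25) = 3 dB.
At 3:1, output sits 3/3 = 1 dB above threshold.
GR = overshoot in − overshoot out = 3 − 1 = 2 dB.

2 dB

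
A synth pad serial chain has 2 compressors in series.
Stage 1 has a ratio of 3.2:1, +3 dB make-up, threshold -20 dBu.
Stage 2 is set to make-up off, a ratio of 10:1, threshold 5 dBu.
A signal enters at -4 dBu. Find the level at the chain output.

-12 dBu

Stage 1: 16 dB above -20 dBu, reduced 3.2:1 to 5 dB above → -15 dBu; +3 dB make-up → -12 dBu.
Stage 2: -12 dBu ≤ 5 dBu, so stage 2 doesn't engage; output -12 dBu.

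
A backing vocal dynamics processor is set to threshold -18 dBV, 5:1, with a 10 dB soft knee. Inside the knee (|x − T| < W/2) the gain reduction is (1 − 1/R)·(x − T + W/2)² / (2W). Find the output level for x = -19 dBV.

-19.64 dBV

x − T + W/2 = -19 − (-18) + 5 = 4.
GR = (1 − 1/5) × 4² / 20 = 0.8 × 16 / 20 = 0.64 dB.
Output = -19 − 0.64 = -19.64 dBV.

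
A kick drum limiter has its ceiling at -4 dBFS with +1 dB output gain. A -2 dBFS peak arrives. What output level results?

A brickwall limiter is an ∞:1 compressor: any input above the ceiling is clamped to -4 dBFS.
Output gain then adds 1 dB: -4 + 1 = -3 dBFS.

-3 dBFS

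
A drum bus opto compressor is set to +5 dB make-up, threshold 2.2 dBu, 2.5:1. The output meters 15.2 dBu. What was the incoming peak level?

Remove make-up: 15.2 − 5 = 10.2 dBu.
The compressed level sits 10.2 − 2.2 = 8 dB over threshold.
Input overshoot = R × output overshoot = 20 dB → input = 2.2 + 20 = 22.2 dBu.

22.2 dBu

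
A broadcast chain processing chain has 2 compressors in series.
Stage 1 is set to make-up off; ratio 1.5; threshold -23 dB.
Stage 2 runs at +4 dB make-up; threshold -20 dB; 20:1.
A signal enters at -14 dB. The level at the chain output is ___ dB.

Stage 1: 9 dB above -23 dB, reduced 1.5:1 to 6 dB above → -17 dB.
Stage 2: -17 dB is 3 dB over -20 dB; at 20:1 that becomes 0.15 dB over, giving -19.85 dB; +4 dB make-up → -15.85 dB.

-15.85 dB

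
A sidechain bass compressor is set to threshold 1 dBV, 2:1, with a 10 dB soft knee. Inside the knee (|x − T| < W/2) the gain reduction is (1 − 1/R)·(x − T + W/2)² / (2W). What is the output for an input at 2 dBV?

1.1 dBV

x − T + W/2 = 2 − 1 + 5 = 6.
GR = (1 − 1/2) × 6² / 20 = 0.5 × 36 / 20 = 0.9 dB.
Output = 2 − 0.9 = 1.1 dBV.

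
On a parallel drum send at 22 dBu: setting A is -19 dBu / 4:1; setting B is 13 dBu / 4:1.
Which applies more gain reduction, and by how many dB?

A, by 24 dB

A: 41 dB over, compressed to 10.25 dB over, so 30.75 dB of GR.
B: 9 dB over, compressed to 2.25 dB over, so 6.75 dB of GR.
A applies 24 dB more gain reduction.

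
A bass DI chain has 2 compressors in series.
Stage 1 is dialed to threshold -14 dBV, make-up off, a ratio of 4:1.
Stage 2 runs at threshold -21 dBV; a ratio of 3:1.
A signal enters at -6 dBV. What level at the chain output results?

Stage 1: overshoot 8 dB → 8/4 = 2 dB → -12 dBV.
Stage 2: overshoot 9 dB → 9/3 = 3 dB → -18 dBV.

-18 dBV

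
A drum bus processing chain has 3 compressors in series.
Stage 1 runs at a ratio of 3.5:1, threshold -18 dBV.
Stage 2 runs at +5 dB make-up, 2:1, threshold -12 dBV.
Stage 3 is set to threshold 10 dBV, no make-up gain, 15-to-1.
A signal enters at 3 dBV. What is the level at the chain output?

Stage 1: 3 dBV is 21 dB over -18 dBV; at 3.5:1 that becomes 6 dB over, giving -12 dBV.
Stage 2: -12 dBV ≤ -12 dBV, so stage 2 doesn't engage; make-up brings it to -7 dBV.
Stage 3: below threshold (-7 ≤ 10); passes unchanged; output -7 dBV.

-7 dBV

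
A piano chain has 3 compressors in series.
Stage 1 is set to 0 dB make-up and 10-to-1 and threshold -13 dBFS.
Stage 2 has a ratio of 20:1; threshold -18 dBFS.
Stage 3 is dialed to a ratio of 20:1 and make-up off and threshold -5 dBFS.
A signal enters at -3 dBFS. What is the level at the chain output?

-17.7 dBFS

Stage 1: overshoot 10 dB → 10/10 = 1 dB → -12 dBFS.
Stage 2: 6 dB above -18 dBFS, reduced 20:1 to 0.3 dB above → -17.7 dBFS.
Stage 3: -17.7 dBFS is at or below the -5 dBFS threshold — no compression; output -17.7 dBFS.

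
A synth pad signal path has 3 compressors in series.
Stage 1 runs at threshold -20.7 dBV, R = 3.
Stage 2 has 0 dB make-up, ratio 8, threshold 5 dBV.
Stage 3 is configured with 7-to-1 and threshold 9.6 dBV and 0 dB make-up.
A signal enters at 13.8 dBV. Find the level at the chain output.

Stage 1: 34.5 dB above -20.7 dBV, reduced 3:1 to 11.5 dB above → -9.2 dBV.
Stage 2: -9.2 dBV is at or below the 5 dBV threshold — no compression; output -9.2 dBV.
Stage 3: -9.2 dBV is at or below the 9.6 dBV threshold — no compression; output -9.2 dBV.

-9.2 dBV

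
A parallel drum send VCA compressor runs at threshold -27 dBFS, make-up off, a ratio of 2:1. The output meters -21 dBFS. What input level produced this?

The compressed level sits -21 − (-27) = 6 dB over threshold.
Undo the ratio: input overshoot = 6 × 2 = 12 dB, giving input = -15 dBFS.

-15 dBFS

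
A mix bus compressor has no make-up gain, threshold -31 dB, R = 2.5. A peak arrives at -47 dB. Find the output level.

-47 dB is 16 dB below the -31 dB threshold, so no gain reduction is applied.
Output = input = -47 dB.

-47 dB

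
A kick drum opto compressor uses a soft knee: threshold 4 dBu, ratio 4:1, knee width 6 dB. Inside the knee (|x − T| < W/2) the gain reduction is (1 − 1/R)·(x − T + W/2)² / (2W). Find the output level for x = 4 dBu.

3.4375 dBu

x − T + W/2 = 4 − 4 + 3 = 3.
GR = (1 − 1/4) × 3² / 12 = 0.75 × 9 / 12 = 0.5625 dB.
Output = 4 − 0.5625 = 3.4375 dBu.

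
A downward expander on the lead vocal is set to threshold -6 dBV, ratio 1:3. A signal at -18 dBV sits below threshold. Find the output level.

-42 dBV

The input is 12 dB below the -6 dBV threshold.
A 1:3 expander multiplies undershoot by 3: 12 × 3 = 36 dB below threshold.
Output = -6 − 36 = -42 dBV.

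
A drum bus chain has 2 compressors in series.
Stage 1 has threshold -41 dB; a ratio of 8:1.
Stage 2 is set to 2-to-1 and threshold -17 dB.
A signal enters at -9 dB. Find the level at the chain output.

Stage 1: 32 dB above -41 dB, reduced 8:1 to 4 dB above → -37 dB.
Stage 2: -37 dB is at or below the -17 dB threshold — no compression; output -37 dB.

-37 dB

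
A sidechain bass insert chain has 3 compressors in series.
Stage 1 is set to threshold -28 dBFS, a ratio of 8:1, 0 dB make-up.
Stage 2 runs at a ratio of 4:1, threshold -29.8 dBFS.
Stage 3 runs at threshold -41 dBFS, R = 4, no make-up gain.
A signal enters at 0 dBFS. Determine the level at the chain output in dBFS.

-37.86875 dBFS

Stage 1: 0 dBFS is 28 dB over -28 dBFS; at 8:1 that becomes 3.5 dB over, giving -24.5 dBFS.
Stage 2: overshoot 5.3 dB → 5.3/4 = 1.325 dB → -28.475 dBFS.
Stage 3: -28.475 dBFS is 12.525 dB over -41 dBFS; at 4:1 that becomes 3.13125 dB over, giving -37.86875 dBFS.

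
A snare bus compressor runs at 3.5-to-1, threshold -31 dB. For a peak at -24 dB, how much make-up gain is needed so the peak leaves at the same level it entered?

5 dB

The peak compresses to -31 + 7/3.5 = -29 dB.
To reach -24 dB requires -24 − (-29) = 5 dB of make-up.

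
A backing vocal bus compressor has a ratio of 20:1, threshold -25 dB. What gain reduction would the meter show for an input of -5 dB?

19 dB

The signal is 20 dB above threshold.
After 20:1 compression the overshoot becomes 20/20 = 1 dB.
Gain reduction = 20 − 1 = 19 dB.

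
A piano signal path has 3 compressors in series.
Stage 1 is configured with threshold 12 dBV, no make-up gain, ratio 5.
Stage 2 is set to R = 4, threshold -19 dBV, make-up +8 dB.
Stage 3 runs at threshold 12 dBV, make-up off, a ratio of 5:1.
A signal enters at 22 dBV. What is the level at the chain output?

Stage 1: 10 dB above 12 dBV, reduced 5:1 to 2 dB above → 14 dBV.
Stage 2: 14 dBV is 33 dB over -19 dBV; at 4:1 that becomes 8.25 dB over, giving -10.75 dBV; +8 dB make-up → -2.75 dBV.
Stage 3: below threshold (-2.75 ≤ 12); passes unchanged; output -2.75 dBV.

-2.75 dBV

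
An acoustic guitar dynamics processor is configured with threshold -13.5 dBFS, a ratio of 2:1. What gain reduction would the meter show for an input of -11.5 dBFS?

-11.5 dBFS exceeds the threshold by 2 dB.
A 2:1 ratio leaves 1 dB of that excess.
Gain reduction = 2 − 1 = 1 dB.

1 dB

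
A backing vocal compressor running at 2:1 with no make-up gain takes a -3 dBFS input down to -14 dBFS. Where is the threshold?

-25 dBFS

Input is 22 dB above T (since output overshoot × R = input overshoot: (-14 − T)·2 = -3 − T gives T = -25 dBFS).
Check: -25 + (-3 − (-25))/2 = -25 + 11 = -14 dBFS. ✓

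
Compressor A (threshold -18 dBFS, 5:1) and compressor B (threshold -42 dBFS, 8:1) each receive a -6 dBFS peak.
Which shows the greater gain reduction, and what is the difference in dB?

B, by 21.9 dB

A: 12 dB over, compressed to 2.4 dB over, so 9.6 dB of GR.
B: 36 dB over, compressed to 4.5 dB over, so 31.5 dB of GR.
Difference: 21.9 dB in favour of B.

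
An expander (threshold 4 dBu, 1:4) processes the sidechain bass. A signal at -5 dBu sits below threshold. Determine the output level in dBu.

Undershoot = 4 − (-5) = 9 dB.
At 1:4, that expands to 36 dB under threshold.
Output = 4 − 36 = -32 dBu.

-32 dBu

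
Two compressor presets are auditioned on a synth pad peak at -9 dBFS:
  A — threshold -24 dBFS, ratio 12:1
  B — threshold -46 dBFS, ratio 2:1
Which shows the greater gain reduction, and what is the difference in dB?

B, by 4.75 dB

A: overshoot 15 dB → output overshoot 1.25 dB → GR 13.75 dB.
B: overshoot 37 dB → output overshoot 18.5 dB → GR 18.5 dB.
Difference: 4.75 dB in favour of B.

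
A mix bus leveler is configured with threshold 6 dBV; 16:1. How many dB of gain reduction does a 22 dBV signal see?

Overshoot = 22 − 6 = 16 dB.
At 16:1, output sits 16/16 = 1 dB above threshold.
So the signal is attenuated by 16 − 1 = 15 dB.

15 dB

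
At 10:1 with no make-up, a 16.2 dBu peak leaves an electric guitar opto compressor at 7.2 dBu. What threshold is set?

6.2 dBu

Let T be the threshold. Output overshoot = (input overshoot)/R, so 7.2 − T = (16.2 − T)/10.
10·(7.2 − T) = 16.2 − T → 9·T = 72 − 16.2 = 55.8.
T = 55.8/9 = 6.2 dBu.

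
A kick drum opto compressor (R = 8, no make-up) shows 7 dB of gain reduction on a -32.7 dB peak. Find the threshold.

-40.7 dB

Input is 8 dB above T (since output overshoot × R = input overshoot: (-39.7 − T)·8 = -32.7 − T gives T = -40.7 dB).
Check: -40.7 + (-32.7 − (-40.7))/8 = -40.7 + 1 = -39.7 dB. ✓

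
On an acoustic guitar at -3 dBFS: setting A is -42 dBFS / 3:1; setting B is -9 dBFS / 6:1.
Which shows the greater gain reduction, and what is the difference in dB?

A, by 21 dB

A: overshoot 39 dB → output overshoot 13 dB → GR 26 dB.
B: overshoot 6 dB → output overshoot 1 dB → GR 5 dB.
A applies 21 dB more gain reduction.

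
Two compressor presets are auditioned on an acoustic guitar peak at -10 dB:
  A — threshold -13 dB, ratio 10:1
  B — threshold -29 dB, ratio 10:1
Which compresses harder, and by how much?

B, by 14.4 dB

A: overshoot 3 dB → output overshoot 0.3 dB → GR 2.7 dB.
B: overshoot 19 dB → output overshoot 1.9 dB → GR 17.1 dB.
Difference: 14.4 dB in favour of B.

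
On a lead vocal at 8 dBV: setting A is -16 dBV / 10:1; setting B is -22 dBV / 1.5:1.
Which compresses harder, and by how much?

A: overshoot 24 dB → output overshoot 2.4 dB → GR 21.6 dB.
B: overshoot 30 dB → output overshoot 20 dB → GR 10 dB.
A reduces 11.6 dB more.

A, by 11.6 dB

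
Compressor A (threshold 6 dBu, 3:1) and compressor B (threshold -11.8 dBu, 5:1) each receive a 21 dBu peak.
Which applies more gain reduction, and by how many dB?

A: GR = 15 − 15/3 = 10 dB.
B: GR = 32.8 − 32.8/5 = 26.24 dB.
B reduces 16.24 dB more.

B, by 16.24 dB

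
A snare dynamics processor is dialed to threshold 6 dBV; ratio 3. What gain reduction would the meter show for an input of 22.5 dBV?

11 dB

The signal is 16.5 dB above threshold.
At 3:1, output sits 16.5/3 = 5.5 dB above threshold.
Gain reduction = 16.5 − 5.5 = 11 dB.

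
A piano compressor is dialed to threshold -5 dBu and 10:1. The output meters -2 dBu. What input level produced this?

That's 3 dB above the -5 dBu threshold.
Undo the ratio: input overshoot = 3 × 10 = 30 dB, giving input = 25 dBu.

25 dBu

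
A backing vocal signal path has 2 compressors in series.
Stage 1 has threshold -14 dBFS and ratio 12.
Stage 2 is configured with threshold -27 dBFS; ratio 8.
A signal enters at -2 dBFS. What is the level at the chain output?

-25.25 dBFS

Stage 1: -2 dBFS is 12 dB over -14 dBFS; at 12:1 that becomes 1 dB over, giving -13 dBFS.
Stage 2: overshoot 14 dB → 14/8 = 1.75 dB → -25.25 dBFS.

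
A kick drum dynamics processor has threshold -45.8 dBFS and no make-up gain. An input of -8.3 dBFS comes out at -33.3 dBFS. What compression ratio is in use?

3:1

Input overshoot = -8.3 − (-45.8) = 37.5 dB; output overshoot = -33.3 − (-45.8) = 12.5 dB.
Ratio = 37.5 / 12.5 = 3.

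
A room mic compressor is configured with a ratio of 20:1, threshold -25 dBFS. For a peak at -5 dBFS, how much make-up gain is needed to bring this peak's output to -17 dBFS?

Without make-up, output = threshold + overshoot/20 = -25 + 1 = -24 dBFS.
Gap to target: 7 dB.

7 dB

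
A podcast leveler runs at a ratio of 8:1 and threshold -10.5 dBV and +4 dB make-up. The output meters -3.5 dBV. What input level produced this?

13.5 dBV

Stripping the +4 dB make-up gives -7.5 dBV at the gain stage.
Post-compression overshoot = -7.5 − (-10.5) = 3 dB.
Undo the ratio: input overshoot = 3 × 8 = 24 dB, giving input = 13.5 dBV.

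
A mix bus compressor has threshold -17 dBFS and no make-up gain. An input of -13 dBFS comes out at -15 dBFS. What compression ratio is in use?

2:1

Input overshoot = -13 − (-17) = 4 dB; output overshoot = -15 − (-17) = 2 dB.
Ratio = 4 / 2 = 2.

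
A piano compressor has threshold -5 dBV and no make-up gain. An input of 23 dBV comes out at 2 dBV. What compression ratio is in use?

Input overshoot = 23 − (-5) = 28 dB; output overshoot = 2 − (-5) = 7 dB.
Ratio = 28 / 7 = 4.

4:1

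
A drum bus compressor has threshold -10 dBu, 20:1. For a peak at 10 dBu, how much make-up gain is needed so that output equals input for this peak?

19 dB

The peak compresses to -10 + 20/20 = -9 dBu.
To reach 10 dBu requires 10 − (-9) = 19 dB of make-up.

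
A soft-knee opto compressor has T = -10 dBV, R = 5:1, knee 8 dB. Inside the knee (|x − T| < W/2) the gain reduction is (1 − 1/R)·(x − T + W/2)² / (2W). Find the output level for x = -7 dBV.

x − T + W/2 = -7 − (-10) + 4 = 7.
GR = (1 − 1/5) × 7² / 16 = 0.8 × 49 / 16 = 2.45 dB.
Output = -7 − 2.45 = -9.45 dBV.

-9.45 dBV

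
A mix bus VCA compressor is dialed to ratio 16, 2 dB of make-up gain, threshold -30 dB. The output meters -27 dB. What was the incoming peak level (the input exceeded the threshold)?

-14 dB

Stripping the +2 dB make-up gives -29 dB at the gain stage.
That's 1 dB above the -30 dB threshold.
Input overshoot = R × output overshoot = 16 dB → input = -30 + 16 = -14 dB.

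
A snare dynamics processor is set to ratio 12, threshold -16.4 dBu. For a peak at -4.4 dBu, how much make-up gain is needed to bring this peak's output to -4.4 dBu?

11 dB

Overshoot 12 dB → 12/12 = 1 dB after compression, so the compressed level is -16.4 + 1 = -15.4 dBu.
Make-up = target − compressed = -4.4 − (-15.4) = 11 dB.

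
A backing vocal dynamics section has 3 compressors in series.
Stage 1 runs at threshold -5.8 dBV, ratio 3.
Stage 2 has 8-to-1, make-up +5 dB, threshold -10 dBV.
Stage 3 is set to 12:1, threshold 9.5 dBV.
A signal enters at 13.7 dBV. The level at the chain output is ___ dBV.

-3.6625 dBV

Stage 1: overshoot 19.5 dB → 19.5/3 = 6.5 dB → 0.7 dBV.
Stage 2: overshoot 10.7 dB → 10.7/8 = 1.3375 dB → -8.6625 dBV; +5 dB make-up → -3.6625 dBV.
Stage 3: -3.6625 dBV ≤ 9.5 dBV, so stage 3 doesn't engage; output -3.6625 dBV.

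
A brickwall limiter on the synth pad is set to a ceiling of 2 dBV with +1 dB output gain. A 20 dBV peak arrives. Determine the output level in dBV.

A brickwall limiter is an ∞:1 compressor: any input above the ceiling is clamped to 2 dBV.
Output gain then adds 1 dB: 2 + 1 = 3 dBV.

3 dBV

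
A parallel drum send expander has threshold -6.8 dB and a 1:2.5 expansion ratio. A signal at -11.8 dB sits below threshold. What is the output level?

The input is 5 dB below the -6.8 dB threshold.
A 1:2.5 expander multiplies undershoot by 2.5: 5 × 2.5 = 12.5 dB below threshold.
Output = -6.8 − 12.5 = -19.3 dB.

-19.3 dB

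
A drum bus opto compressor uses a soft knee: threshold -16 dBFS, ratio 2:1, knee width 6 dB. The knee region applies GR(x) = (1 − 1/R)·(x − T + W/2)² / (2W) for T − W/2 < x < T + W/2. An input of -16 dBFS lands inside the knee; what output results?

-16.375 dBFS

x − T + W/2 = -16 − (-16) + 3 = 3.
GR = (1 − 1/2) × 3² / 12 = 0.5 × 9 / 12 = 0.375 dB.
Output = -16 − 0.375 = -16.375 dBFS.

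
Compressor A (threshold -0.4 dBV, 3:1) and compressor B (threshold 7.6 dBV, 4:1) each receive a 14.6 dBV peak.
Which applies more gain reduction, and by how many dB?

A: overshoot 15 dB → output overshoot 5 dB → GR 10 dB.
B: overshoot 7 dB → output overshoot 1.75 dB → GR 5.25 dB.
A reduces 4.75 dB more.

A, by 4.75 dB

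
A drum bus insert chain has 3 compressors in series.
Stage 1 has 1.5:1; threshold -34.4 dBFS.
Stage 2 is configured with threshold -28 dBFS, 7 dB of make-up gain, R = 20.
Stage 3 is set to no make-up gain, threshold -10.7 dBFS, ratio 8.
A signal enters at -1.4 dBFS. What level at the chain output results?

-20.22 dBFS

Stage 1: 33 dB above -34.4 dBFS, reduced 1.5:1 to 22 dB above → -12.4 dBFS.
Stage 2: -12.4 dBFS is 15.6 dB over -28 dBFS; at 20:1 that becomes 0.78 dB over, giving -27.22 dBFS; +7 dB make-up → -20.22 dBFS.
Stage 3: -20.22 dBFS ≤ -10.7 dBFS, so stage 3 doesn't engage; output -20.22 dBFS.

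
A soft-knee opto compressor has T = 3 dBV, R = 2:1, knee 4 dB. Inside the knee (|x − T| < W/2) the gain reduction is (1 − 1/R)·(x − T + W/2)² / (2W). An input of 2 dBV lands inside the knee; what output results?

1.9375 dBV

x − T + W/2 = 2 − 3 + 2 = 1.
GR = (1 − 1/2) × 1² / 8 = 0.5 × 1 / 8 = 0.0625 dB.
Output = 2 − 0.0625 = 1.9375 dBV.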